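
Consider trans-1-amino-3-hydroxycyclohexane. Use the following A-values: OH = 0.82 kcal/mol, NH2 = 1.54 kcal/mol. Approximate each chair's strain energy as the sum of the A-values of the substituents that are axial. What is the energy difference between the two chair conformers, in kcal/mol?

0.72 kcal/mol

C1 and C3 have the same parity, so for the trans isomer the two substituents are one axial and one equatorial in each chair.
Chair I (hydroxyl axial, amino equatorial): E = 0.82 kcal/mol.
Chair II (hydroxyl equatorial, amino axial): E = 1.54 kcal/mol.
ΔE = 1.54 − 0.82 = 0.72 kcal/mol; chair I is more stable.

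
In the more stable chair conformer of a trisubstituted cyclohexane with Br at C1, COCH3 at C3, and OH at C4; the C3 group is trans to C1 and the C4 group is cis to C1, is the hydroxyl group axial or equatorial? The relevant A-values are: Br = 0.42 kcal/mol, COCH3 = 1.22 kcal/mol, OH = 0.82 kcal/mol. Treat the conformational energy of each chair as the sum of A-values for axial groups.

equatorial

Chair I (bromo axial, acetyl equatorial, hydroxyl equatorial): E = 0.42 kcal/mol.
Chair II (bromo equatorial, acetyl axial, hydroxyl axial): E = 2.04 kcal/mol.
Chair I is the more stable (lower-energy) conformer, and in that chair the hydroxyl group is equatorial.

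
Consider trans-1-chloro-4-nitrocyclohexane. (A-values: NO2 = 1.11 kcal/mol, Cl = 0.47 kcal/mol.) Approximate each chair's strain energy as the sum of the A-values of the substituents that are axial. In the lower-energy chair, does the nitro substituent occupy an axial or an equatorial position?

equatorial

C1 and C4 have opposite parity, so for the trans isomer the two substituents are e,e in one chair and a,a in the other.
Chair I (nitro axial, chloro axial): E = 1.58 kcal/mol.
Chair II (nitro equatorial, chloro equatorial): E = 0.00 kcal/mol.
Chair II is the more stable (lower-energy) conformer, and in that chair the nitro group is equatorial.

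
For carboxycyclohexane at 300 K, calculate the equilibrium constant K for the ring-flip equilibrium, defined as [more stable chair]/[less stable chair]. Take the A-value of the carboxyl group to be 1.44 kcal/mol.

K ≈ 11.2

One chair has the carboxyl group axial (E = 1.44 kcal/mol) and the other has it equatorial (E = 0).
ΔG = 1.44 kcal/mol between the two chairs.
K = exp(ΔG/RT) with R = 1.987×10⁻³ kcal mol⁻¹ K⁻¹ and T = 300 K gives K ≈ 11.2.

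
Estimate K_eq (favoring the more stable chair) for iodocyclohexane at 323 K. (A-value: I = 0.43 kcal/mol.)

K ≈ 1.95

One chair has the iodo group axial (E = 0.43 kcal/mol) and the other has it equatorial (E = 0).
ΔG = 0.43 kcal/mol between the two chairs.
K = exp(ΔG/RT) with R = 1.987×10⁻³ kcal mol⁻¹ K⁻¹ and T = 323 K gives K ≈ 1.95.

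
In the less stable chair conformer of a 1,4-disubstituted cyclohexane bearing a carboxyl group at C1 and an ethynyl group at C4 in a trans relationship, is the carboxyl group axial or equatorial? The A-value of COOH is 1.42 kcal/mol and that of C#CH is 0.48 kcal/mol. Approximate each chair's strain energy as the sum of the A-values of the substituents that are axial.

C1 and C4 have opposite parity, so for the trans isomer the two substituents are e,e in one chair and a,a in the other.
Chair I (carboxyl axial, ethynyl axial): E = 1.90 kcal/mol.
Chair II (carboxyl equatorial, ethynyl equatorial): E = 0.00 kcal/mol.
Chair I is the less stable (higher-energy) conformer, and in that chair the carboxyl group is axial.

axial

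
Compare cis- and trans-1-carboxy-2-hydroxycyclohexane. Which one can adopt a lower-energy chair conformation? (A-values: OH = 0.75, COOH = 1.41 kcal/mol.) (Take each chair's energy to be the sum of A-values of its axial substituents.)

trans

At 1,2 positions (parity opposite): cis → (a,e or e,a); trans → (e,e or a,a).
Best chair for cis: E = 0.75 kcal/mol; best chair for trans: E = 0.00 kcal/mol.
The trans isomer is lower by 0.75 kcal/mol.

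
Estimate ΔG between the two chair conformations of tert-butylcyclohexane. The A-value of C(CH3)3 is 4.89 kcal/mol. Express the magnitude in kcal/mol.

A monosubstituted cyclohexane has one chair with the tert-butyl group axial (E = A = 4.89 kcal/mol) and one with it equatorial (E = 0).
ΔE = 4.89 − 0 = 4.89 kcal/mol.

4.89 kcal/mol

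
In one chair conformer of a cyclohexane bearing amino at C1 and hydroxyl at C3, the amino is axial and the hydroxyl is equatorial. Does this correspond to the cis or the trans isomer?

trans

C1 and C3 have the same parity, so their axial bonds point in the same direction.
With same-parity carbons, two substituents on the same face are both axial or both equatorial; opposite faces give one of each.
Here the groups are axial/equatorial → opposite face → trans.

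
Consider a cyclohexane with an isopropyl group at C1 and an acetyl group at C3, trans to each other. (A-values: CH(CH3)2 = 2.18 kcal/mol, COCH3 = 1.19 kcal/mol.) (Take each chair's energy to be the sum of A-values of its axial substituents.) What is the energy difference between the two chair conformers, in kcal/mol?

C1 and C3 have the same parity, so for the trans isomer the two substituents are one axial and one equatorial in each chair.
Chair I (isopropyl axial, acetyl equatorial): E = 2.18 kcal/mol.
Chair II (isopropyl equatorial, acetyl axial): E = 1.19 kcal/mol.
ΔE = 2.18 − 1.19 = 0.99 kcal/mol; chair II is more stable.

0.99 kcal/mol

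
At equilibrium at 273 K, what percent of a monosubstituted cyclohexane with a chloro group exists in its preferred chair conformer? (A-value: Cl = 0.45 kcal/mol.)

69.6%

One chair has the chloro group axial (E = 0.45 kcal/mol) and the other has it equatorial (E = 0).
ΔG = 0.45 kcal/mol between the two chairs.
K = exp(ΔG/RT) with R = 1.987×10⁻³ kcal mol⁻¹ K⁻¹ and T = 273 K gives K ≈ 2.29.
Fraction in the lower-energy chair = K/(K+1) = 69.6%.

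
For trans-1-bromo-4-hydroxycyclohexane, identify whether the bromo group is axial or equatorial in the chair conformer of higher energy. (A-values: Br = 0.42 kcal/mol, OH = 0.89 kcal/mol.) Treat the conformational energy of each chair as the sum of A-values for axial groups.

axial

C1 and C4 have opposite parity, so for the trans isomer the two substituents are e,e in one chair and a,a in the other.
Chair I (bromo axial, hydroxyl axial): E = 1.31 kcal/mol.
Chair II (bromo equatorial, hydroxyl equatorial): E = 0.00 kcal/mol.
Chair I is the less stable (higher-energy) conformer, and in that chair the bromo group is axial.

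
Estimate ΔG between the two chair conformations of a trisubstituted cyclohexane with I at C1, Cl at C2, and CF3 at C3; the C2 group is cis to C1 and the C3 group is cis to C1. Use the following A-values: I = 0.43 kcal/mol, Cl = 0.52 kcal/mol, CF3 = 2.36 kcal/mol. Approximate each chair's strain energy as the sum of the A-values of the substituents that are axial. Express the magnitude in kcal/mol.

Chair I (iodo axial, chloro equatorial, trifluoromethyl axial): E = 2.79 kcal/mol.
Chair II (iodo equatorial, chloro axial, trifluoromethyl equatorial): E = 0.52 kcal/mol.
ΔE = 2.79 − 0.52 = 2.27 kcal/mol; chair II is more stable.

2.27 kcal/mol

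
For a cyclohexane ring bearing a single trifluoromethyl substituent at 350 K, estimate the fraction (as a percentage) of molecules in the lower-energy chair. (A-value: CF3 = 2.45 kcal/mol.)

97.1%

One chair has the trifluoromethyl group axial (E = 2.45 kcal/mol) and the other has it equatorial (E = 0).
ΔG = 2.45 kcal/mol between the two chairs.
K = exp(ΔG/RT) with R = 1.987×10⁻³ kcal mol⁻¹ K⁻¹ and T = 350 K gives K ≈ 33.9.
Fraction in the lower-energy chair = K/(K+1) = 97.1%.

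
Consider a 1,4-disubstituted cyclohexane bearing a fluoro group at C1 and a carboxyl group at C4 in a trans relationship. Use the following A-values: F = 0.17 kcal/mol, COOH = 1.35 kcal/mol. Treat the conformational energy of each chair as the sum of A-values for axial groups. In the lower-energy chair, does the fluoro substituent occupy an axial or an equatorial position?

equatorial

C1 and C4 have opposite parity, so for the trans isomer the two substituents are e,e in one chair and a,a in the other.
Chair I (fluoro axial, carboxyl axial): E = 1.52 kcal/mol.
Chair II (fluoro equatorial, carboxyl equatorial): E = 0.00 kcal/mol.
Chair II is the more stable (lower-energy) conformer, and in that chair the fluoro group is equatorial.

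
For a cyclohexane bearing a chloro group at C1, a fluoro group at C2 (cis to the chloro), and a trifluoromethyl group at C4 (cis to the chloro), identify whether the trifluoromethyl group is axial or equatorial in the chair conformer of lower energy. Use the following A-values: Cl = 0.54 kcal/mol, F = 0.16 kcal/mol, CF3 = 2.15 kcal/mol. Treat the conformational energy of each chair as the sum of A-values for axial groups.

equatorial

Chair I (chloro axial, fluoro equatorial, trifluoromethyl equatorial): E = 0.54 kcal/mol.
Chair II (chloro equatorial, fluoro axial, trifluoromethyl axial): E = 2.31 kcal/mol.
Chair I is the more stable (lower-energy) conformer, and in that chair the trifluoromethyl group is equatorial.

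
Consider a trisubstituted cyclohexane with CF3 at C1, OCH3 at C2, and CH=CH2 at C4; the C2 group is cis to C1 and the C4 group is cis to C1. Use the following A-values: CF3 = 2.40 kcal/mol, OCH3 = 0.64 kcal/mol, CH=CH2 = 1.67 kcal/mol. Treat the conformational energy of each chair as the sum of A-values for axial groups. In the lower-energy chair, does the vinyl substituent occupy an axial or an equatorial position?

axial

Chair I (trifluoromethyl axial, methoxy equatorial, vinyl equatorial): E = 2.40 kcal/mol.
Chair II (trifluoromethyl equatorial, methoxy axial, vinyl axial): E = 2.31 kcal/mol.
Chair II is the more stable (lower-energy) conformer, and in that chair the vinyl group is axial.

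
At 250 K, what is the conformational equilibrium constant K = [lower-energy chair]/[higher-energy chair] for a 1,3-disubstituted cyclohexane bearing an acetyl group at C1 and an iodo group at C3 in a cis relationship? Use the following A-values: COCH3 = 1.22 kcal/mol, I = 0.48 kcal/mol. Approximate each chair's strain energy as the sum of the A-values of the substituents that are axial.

C1 and C3 have the same parity, so for the cis isomer the two substituents are e,e in one chair and a,a in the other.
Chair I (acetyl axial, iodo axial): E = 1.70 kcal/mol; chair II (acetyl equatorial, iodo equatorial): E = 0.00 kcal/mol.
ΔG = 1.70 kcal/mol between the two chairs.
K = exp(ΔG/RT) with R = 1.987×10⁻³ kcal mol⁻¹ K⁻¹ and T = 250 K gives K ≈ 30.6.

K ≈ 30.6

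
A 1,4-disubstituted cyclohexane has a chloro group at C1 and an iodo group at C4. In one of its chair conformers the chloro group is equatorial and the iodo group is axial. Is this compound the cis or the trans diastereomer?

C1 and C4 have opposite parity, so their axial bonds point in opposite directions.
With opposite-parity carbons, two substituents on the same face are one axial and one equatorial; opposite faces give both axial or both equatorial.
Here the groups are equatorial/axial → same face → cis.

cis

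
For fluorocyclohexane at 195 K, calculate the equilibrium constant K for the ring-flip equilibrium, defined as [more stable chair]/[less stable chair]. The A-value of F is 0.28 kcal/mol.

One chair has the fluoro group axial (E = 0.28 kcal/mol) and the other has it equatorial (E = 0).
ΔG = 0.28 kcal/mol between the two chairs.
K = exp(ΔG/RT) with R = 1.987×10⁻³ kcal mol⁻¹ K⁻¹ and T = 195 K gives K ≈ 2.06.

K ≈ 2.06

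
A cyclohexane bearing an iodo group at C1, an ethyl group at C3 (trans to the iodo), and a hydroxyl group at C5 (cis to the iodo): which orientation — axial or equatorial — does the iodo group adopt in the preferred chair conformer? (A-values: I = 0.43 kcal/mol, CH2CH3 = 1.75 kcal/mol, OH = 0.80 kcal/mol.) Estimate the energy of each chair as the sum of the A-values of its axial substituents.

axial

Chair I (iodo axial, ethyl equatorial, hydroxyl axial): E = 1.23 kcal/mol.
Chair II (iodo equatorial, ethyl axial, hydroxyl equatorial): E = 1.75 kcal/mol.
Chair I is the more stable (lower-energy) conformer, and in that chair the iodo group is axial.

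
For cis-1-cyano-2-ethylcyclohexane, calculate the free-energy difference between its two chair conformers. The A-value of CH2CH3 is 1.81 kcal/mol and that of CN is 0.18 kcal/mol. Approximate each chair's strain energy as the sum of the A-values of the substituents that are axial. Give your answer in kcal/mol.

1.63 kcal/mol

C1 and C2 have opposite parity, so for the cis isomer the two substituents are one axial and one equatorial in each chair.
Chair I (ethyl axial, cyano equatorial): E = 1.81 kcal/mol.
Chair II (ethyl equatorial, cyano axial): E = 0.18 kcal/mol.
ΔE = 1.81 − 0.18 = 1.63 kcal/mol; chair II is more stable.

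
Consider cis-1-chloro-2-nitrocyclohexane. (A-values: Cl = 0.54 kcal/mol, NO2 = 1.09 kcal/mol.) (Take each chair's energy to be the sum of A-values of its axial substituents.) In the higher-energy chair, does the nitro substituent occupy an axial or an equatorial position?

C1 and C2 have opposite parity, so for the cis isomer the two substituents are one axial and one equatorial in each chair.
Chair I (chloro axial, nitro equatorial): E = 0.54 kcal/mol.
Chair II (chloro equatorial, nitro axial): E = 1.09 kcal/mol.
Chair II is the less stable (higher-energy) conformer, and in that chair the nitro group is axial.

axial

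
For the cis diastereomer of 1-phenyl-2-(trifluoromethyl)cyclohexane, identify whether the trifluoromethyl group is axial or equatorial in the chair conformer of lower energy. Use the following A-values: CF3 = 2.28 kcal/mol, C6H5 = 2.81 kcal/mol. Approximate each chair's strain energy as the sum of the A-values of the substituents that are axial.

axial

C1 and C2 have opposite parity, so for the cis isomer the two substituents are one axial and one equatorial in each chair.
Chair I (trifluoromethyl axial, phenyl equatorial): E = 2.28 kcal/mol.
Chair II (trifluoromethyl equatorial, phenyl axial): E = 2.81 kcal/mol.
Chair I is the more stable (lower-energy) conformer, and in that chair the trifluoromethyl group is axial.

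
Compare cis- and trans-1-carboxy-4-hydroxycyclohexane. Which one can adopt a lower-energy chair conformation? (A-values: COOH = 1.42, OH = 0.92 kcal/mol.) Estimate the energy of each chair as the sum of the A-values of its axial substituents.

At 1,4 positions (parity opposite): cis → (a,e or e,a); trans → (e,e or a,a).
Best chair for cis: E = 0.92 kcal/mol; best chair for trans: E = 0.00 kcal/mol.
The trans isomer is lower by 0.92 kcal/mol.

trans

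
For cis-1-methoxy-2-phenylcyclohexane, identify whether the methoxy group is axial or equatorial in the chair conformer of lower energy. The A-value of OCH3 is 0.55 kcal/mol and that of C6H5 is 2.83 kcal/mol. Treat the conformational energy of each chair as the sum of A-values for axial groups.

C1 and C2 have opposite parity, so for the cis isomer the two substituents are one axial and one equatorial in each chair.
Chair I (methoxy axial, phenyl equatorial): E = 0.55 kcal/mol.
Chair II (methoxy equatorial, phenyl axial): E = 2.83 kcal/mol.
Chair I is the more stable (lower-energy) conformer, and in that chair the methoxy group is axial.

axial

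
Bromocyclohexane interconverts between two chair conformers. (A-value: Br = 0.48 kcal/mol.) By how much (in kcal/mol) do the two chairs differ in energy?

A monosubstituted cyclohexane has one chair with the bromo group axial (E = A = 0.48 kcal/mol) and one with it equatorial (E = 0).
ΔE = 0.48 − 0 = 0.48 kcal/mol.

0.48 kcal/mol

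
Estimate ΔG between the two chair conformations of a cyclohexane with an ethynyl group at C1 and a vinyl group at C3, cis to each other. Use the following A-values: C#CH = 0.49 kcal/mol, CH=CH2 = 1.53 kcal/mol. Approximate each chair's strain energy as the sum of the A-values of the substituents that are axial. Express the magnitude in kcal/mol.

C1 and C3 have the same parity, so for the cis isomer the two substituents are e,e in one chair and a,a in the other.
Chair I (ethynyl axial, vinyl axial): E = 2.02 kcal/mol.
Chair II (ethynyl equatorial, vinyl equatorial): E = 0.00 kcal/mol.
ΔE = 2.02 − 0.00 = 2.02 kcal/mol; chair II is more stable.

2.02 kcal/mol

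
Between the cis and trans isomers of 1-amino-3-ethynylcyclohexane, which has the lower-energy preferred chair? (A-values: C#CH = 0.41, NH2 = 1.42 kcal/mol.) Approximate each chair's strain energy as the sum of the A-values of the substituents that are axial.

cis

At 1,3 positions (parity same): cis → (e,e or a,a); trans → (a,e or e,a).
Best chair for cis: E = 0.00 kcal/mol; best chair for trans: E = 0.41 kcal/mol.
The cis isomer is lower by 0.41 kcal/mol.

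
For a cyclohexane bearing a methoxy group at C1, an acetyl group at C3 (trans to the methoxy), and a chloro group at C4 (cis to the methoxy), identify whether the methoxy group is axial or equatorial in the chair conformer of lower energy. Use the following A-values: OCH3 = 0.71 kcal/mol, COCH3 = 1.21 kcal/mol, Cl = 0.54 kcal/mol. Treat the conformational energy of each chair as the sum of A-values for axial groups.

Chair I (methoxy axial, acetyl equatorial, chloro equatorial): E = 0.71 kcal/mol.
Chair II (methoxy equatorial, acetyl axial, chloro axial): E = 1.75 kcal/mol.
Chair I is the more stable (lower-energy) conformer, and in that chair the methoxy group is axial.

axial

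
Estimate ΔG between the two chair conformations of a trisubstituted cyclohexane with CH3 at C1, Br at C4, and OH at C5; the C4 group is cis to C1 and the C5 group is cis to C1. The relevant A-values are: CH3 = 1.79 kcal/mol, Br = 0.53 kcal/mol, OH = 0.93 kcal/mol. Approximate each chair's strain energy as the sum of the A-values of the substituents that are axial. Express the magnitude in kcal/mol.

2.19 kcal/mol

Chair I (methyl axial, bromo equatorial, hydroxyl axial): E = 2.72 kcal/mol.
Chair II (methyl equatorial, bromo axial, hydroxyl equatorial): E = 0.53 kcal/mol.
ΔE = 2.72 − 0.53 = 2.19 kcal/mol; chair II is more stable.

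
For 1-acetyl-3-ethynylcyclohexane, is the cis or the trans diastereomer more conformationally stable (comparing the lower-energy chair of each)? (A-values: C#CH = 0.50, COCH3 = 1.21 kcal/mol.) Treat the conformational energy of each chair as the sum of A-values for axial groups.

At 1,3 positions (parity same): cis → (e,e or a,a); trans → (a,e or e,a).
Best chair for cis: E = 0.00 kcal/mol; best chair for trans: E = 0.50 kcal/mol.
The cis isomer is lower by 0.50 kcal/mol.

cis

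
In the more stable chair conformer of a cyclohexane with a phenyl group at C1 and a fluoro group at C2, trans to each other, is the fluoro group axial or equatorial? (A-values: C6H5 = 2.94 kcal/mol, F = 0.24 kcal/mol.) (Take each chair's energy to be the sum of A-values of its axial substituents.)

C1 and C2 have opposite parity, so for the trans isomer the two substituents are e,e in one chair and a,a in the other.
Chair I (phenyl axial, fluoro axial): E = 3.18 kcal/mol.
Chair II (phenyl equatorial, fluoro equatorial): E = 0.00 kcal/mol.
Chair II is the more stable (lower-energy) conformer, and in that chair the fluoro group is equatorial.

equatorial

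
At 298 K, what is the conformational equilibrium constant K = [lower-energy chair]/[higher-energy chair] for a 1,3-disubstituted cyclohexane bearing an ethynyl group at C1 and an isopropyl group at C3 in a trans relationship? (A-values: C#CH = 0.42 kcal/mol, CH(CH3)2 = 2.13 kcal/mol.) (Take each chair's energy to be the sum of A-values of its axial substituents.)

K ≈ 18.0

C1 and C3 have the same parity, so for the trans isomer the two substituents are one axial and one equatorial in each chair.
Chair I (ethynyl axial, isopropyl equatorial): E = 0.42 kcal/mol; chair II (ethynyl equatorial, isopropyl axial): E = 2.13 kcal/mol.
ΔG = 1.71 kcal/mol between the two chairs.
K = exp(ΔG/RT) with R = 1.987×10⁻³ kcal mol⁻¹ K⁻¹ and T = 298 K gives K ≈ 18.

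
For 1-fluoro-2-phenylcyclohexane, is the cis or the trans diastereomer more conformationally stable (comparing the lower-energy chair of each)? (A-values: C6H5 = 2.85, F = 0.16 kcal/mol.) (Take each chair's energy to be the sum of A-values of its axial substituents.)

trans

At 1,2 positions (parity opposite): cis → (a,e or e,a); trans → (e,e or a,a).
Best chair for cis: E = 0.16 kcal/mol; best chair for trans: E = 0.00 kcal/mol.
The trans isomer is lower by 0.16 kcal/mol.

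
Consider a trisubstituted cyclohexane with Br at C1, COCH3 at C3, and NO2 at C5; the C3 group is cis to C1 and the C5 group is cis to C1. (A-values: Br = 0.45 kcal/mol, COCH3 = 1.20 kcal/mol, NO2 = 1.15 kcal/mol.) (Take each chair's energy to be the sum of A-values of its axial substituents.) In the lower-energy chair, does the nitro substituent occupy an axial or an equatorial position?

Chair I (bromo axial, acetyl axial, nitro axial): E = 2.80 kcal/mol.
Chair II (bromo equatorial, acetyl equatorial, nitro equatorial): E = 0.00 kcal/mol.
Chair II is the more stable (lower-energy) conformer, and in that chair the nitro group is equatorial.

equatorial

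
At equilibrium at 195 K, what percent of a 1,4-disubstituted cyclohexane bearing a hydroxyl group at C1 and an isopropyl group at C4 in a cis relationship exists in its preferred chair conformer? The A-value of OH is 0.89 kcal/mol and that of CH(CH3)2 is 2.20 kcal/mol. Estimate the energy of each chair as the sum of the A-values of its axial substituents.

96.7%

C1 and C4 have opposite parity, so for the cis isomer the two substituents are one axial and one equatorial in each chair.
Chair I (hydroxyl axial, isopropyl equatorial): E = 0.89 kcal/mol; chair II (hydroxyl equatorial, isopropyl axial): E = 2.20 kcal/mol.
ΔG = 1.31 kcal/mol between the two chairs.
K = exp(ΔG/RT) with R = 1.987×10⁻³ kcal mol⁻¹ K⁻¹ and T = 195 K gives K ≈ 29.4.
Fraction in the lower-energy chair = K/(K+1) = 96.7%.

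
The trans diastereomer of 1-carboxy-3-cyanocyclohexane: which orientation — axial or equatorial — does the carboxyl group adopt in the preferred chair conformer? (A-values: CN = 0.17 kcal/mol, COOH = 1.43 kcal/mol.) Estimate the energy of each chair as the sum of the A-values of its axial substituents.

C1 and C3 have the same parity, so for the trans isomer the two substituents are one axial and one equatorial in each chair.
Chair I (cyano axial, carboxyl equatorial): E = 0.17 kcal/mol.
Chair II (cyano equatorial, carboxyl axial): E = 1.43 kcal/mol.
Chair I is the more stable (lower-energy) conformer, and in that chair the carboxyl group is equatorial.

equatorial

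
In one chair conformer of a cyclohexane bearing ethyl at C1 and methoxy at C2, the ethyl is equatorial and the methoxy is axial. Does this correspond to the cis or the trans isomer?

cis

C1 and C2 have opposite parity, so their axial bonds point in opposite directions.
With opposite-parity carbons, two substituents on the same face are one axial and one equatorial; opposite faces give both axial or both equatorial.
Here the groups are equatorial/axial → same face → cis.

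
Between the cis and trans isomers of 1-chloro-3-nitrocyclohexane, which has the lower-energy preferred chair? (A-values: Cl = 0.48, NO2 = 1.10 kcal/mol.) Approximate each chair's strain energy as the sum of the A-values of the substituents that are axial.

cis

At 1,3 positions (parity same): cis → (e,e or a,a); trans → (a,e or e,a).
Best chair for cis: E = 0.00 kcal/mol; best chair for trans: E = 0.48 kcal/mol.
The cis isomer is lower by 0.48 kcal/mol.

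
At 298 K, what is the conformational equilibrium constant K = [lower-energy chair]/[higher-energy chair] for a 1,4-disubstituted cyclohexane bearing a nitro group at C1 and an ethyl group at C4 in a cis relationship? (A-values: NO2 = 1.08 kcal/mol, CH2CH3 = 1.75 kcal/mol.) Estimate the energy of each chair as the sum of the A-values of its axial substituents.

C1 and C4 have opposite parity, so for the cis isomer the two substituents are one axial and one equatorial in each chair.
Chair I (nitro axial, ethyl equatorial): E = 1.08 kcal/mol; chair II (nitro equatorial, ethyl axial): E = 1.75 kcal/mol.
ΔG = 0.67 kcal/mol between the two chairs.
K = exp(ΔG/RT) with R = 1.987×10⁻³ kcal mol⁻¹ K⁻¹ and T = 298 K gives K ≈ 3.1.

K ≈ 3.10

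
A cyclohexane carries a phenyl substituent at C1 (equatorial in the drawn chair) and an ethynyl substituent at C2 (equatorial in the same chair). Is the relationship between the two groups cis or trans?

trans

C1 and C2 have opposite parity, so their axial bonds point in opposite directions.
With opposite-parity carbons, two substituents on the same face are one axial and one equatorial; opposite faces give both axial or both equatorial.
Here the groups are equatorial/equatorial → opposite face → trans.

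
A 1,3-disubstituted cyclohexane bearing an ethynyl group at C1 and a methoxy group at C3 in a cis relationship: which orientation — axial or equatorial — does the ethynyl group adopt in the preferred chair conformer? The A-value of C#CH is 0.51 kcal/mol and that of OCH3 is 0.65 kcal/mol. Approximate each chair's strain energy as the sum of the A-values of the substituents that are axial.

C1 and C3 have the same parity, so for the cis isomer the two substituents are e,e in one chair and a,a in the other.
Chair I (ethynyl axial, methoxy axial): E = 1.16 kcal/mol.
Chair II (ethynyl equatorial, methoxy equatorial): E = 0.00 kcal/mol.
Chair II is the more stable (lower-energy) conformer, and in that chair the ethynyl group is equatorial.

equatorial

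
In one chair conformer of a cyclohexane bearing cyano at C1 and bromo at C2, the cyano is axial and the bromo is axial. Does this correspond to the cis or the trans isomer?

trans

C1 and C2 have opposite parity, so their axial bonds point in opposite directions.
With opposite-parity carbons, two substituents on the same face are one axial and one equatorial; opposite faces give both axial or both equatorial.
Here the groups are axial/axial → opposite face → trans.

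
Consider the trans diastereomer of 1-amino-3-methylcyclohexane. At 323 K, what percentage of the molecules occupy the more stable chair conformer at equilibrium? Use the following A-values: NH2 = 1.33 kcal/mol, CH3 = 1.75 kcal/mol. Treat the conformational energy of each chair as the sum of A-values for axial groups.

65.8%

C1 and C3 have the same parity, so for the trans isomer the two substituents are one axial and one equatorial in each chair.
Chair I (amino axial, methyl equatorial): E = 1.33 kcal/mol; chair II (amino equatorial, methyl axial): E = 1.75 kcal/mol.
ΔG = 0.42 kcal/mol between the two chairs.
K = exp(ΔG/RT) with R = 1.987×10⁻³ kcal mol⁻¹ K⁻¹ and T = 323 K gives K ≈ 1.92.
Fraction in the lower-energy chair = K/(K+1) = 65.8%.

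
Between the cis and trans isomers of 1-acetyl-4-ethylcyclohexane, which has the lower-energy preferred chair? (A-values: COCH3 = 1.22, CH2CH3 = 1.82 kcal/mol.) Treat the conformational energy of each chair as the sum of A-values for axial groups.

trans

At 1,4 positions (parity opposite): cis → (a,e or e,a); trans → (e,e or a,a).
Best chair for cis: E = 1.22 kcal/mol; best chair for trans: E = 0.00 kcal/mol.
The trans isomer is lower by 1.22 kcal/mol.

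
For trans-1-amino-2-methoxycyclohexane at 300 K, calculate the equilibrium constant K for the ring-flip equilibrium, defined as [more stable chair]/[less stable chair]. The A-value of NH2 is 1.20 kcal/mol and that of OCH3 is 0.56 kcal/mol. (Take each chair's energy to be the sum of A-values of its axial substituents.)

C1 and C2 have opposite parity, so for the trans isomer the two substituents are e,e in one chair and a,a in the other.
Chair I (amino axial, methoxy axial): E = 1.76 kcal/mol; chair II (amino equatorial, methoxy equatorial): E = 0.00 kcal/mol.
ΔG = 1.76 kcal/mol between the two chairs.
K = exp(ΔG/RT) with R = 1.987×10⁻³ kcal mol⁻¹ K⁻¹ and T = 300 K gives K ≈ 19.2.

K ≈ 19.2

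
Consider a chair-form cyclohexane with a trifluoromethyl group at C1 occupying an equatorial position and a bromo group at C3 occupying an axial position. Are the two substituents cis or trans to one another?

trans

C1 and C3 have the same parity, so their axial bonds point in the same direction.
With same-parity carbons, two substituents on the same face are both axial or both equatorial; opposite faces give one of each.
Here the groups are equatorial/axial → opposite face → trans.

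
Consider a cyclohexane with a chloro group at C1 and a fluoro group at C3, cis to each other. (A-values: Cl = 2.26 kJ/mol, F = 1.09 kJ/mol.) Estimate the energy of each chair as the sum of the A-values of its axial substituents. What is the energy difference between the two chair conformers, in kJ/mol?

3.35 kJ/mol

C1 and C3 have the same parity, so for the cis isomer the two substituents are e,e in one chair and a,a in the other.
Chair I (chloro axial, fluoro axial): E = 3.35 kJ/mol.
Chair II (chloro equatorial, fluoro equatorial): E = 0.00 kJ/mol.
ΔE = 3.35 − 0.00 = 3.35 kJ/mol; chair II is more stable.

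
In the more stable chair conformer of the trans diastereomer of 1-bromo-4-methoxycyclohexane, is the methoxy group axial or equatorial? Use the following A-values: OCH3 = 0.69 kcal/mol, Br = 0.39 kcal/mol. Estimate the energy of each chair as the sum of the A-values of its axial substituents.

C1 and C4 have opposite parity, so for the trans isomer the two substituents are e,e in one chair and a,a in the other.
Chair I (methoxy axial, bromo axial): E = 1.08 kcal/mol.
Chair II (methoxy equatorial, bromo equatorial): E = 0.00 kcal/mol.
Chair II is the more stable (lower-energy) conformer, and in that chair the methoxy group is equatorial.

equatorial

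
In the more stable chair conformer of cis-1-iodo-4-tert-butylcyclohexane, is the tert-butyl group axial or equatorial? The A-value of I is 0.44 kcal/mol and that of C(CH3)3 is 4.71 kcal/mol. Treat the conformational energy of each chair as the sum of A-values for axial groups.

equatorial

C1 and C4 have opposite parity, so for the cis isomer the two substituents are one axial and one equatorial in each chair.
Chair I (iodo axial, tert-butyl equatorial): E = 0.44 kcal/mol.
Chair II (iodo equatorial, tert-butyl axial): E = 4.71 kcal/mol.
Chair I is the more stable (lower-energy) conformer, and in that chair the tert-butyl group is equatorial.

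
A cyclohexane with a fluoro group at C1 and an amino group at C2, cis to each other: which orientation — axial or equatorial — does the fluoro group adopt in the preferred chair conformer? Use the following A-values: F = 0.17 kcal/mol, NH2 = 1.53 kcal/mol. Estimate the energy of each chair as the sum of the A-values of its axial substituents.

C1 and C2 have opposite parity, so for the cis isomer the two substituents are one axial and one equatorial in each chair.
Chair I (fluoro axial, amino equatorial): E = 0.17 kcal/mol.
Chair II (fluoro equatorial, amino axial): E = 1.53 kcal/mol.
Chair I is the more stable (lower-energy) conformer, and in that chair the fluoro group is axial.

axial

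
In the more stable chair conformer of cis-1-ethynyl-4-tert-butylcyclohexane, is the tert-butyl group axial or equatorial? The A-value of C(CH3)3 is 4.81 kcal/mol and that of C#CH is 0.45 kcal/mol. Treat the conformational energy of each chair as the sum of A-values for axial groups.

C1 and C4 have opposite parity, so for the cis isomer the two substituents are one axial and one equatorial in each chair.
Chair I (tert-butyl axial, ethynyl equatorial): E = 4.81 kcal/mol.
Chair II (tert-butyl equatorial, ethynyl axial): E = 0.45 kcal/mol.
Chair II is the more stable (lower-energy) conformer, and in that chair the tert-butyl group is equatorial.

equatorial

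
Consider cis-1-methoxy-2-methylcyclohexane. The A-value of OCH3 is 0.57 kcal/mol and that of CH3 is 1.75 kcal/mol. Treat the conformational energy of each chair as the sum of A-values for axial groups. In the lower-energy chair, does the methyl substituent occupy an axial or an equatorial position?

C1 and C2 have opposite parity, so for the cis isomer the two substituents are one axial and one equatorial in each chair.
Chair I (methoxy axial, methyl equatorial): E = 0.57 kcal/mol.
Chair II (methoxy equatorial, methyl axial): E = 1.75 kcal/mol.
Chair I is the more stable (lower-energy) conformer, and in that chair the methyl group is equatorial.

equatorial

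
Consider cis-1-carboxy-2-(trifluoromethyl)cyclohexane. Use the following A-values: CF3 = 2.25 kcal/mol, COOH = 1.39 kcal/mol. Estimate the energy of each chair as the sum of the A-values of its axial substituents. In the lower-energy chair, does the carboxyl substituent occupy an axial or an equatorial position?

axial

C1 and C2 have opposite parity, so for the cis isomer the two substituents are one axial and one equatorial in each chair.
Chair I (trifluoromethyl axial, carboxyl equatorial): E = 2.25 kcal/mol.
Chair II (trifluoromethyl equatorial, carboxyl axial): E = 1.39 kcal/mol.
Chair II is the more stable (lower-energy) conformer, and in that chair the carboxyl group is axial.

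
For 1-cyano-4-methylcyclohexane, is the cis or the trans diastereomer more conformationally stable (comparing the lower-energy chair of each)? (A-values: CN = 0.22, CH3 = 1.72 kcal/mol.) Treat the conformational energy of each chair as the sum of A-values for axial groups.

At 1,4 positions (parity opposite): cis → (a,e or e,a); trans → (e,e or a,a).
Best chair for cis: E = 0.22 kcal/mol; best chair for trans: E = 0.00 kcal/mol.
The trans isomer is lower by 0.22 kcal/mol.

trans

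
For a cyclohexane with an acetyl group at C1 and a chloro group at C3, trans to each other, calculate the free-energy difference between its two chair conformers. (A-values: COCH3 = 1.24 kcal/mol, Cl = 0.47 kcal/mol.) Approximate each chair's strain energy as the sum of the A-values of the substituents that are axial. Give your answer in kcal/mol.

0.77 kcal/mol

C1 and C3 have the same parity, so for the trans isomer the two substituents are one axial and one equatorial in each chair.
Chair I (acetyl axial, chloro equatorial): E = 1.24 kcal/mol.
Chair II (acetyl equatorial, chloro axial): E = 0.47 kcal/mol.
ΔE = 1.24 − 0.47 = 0.77 kcal/mol; chair II is more stable.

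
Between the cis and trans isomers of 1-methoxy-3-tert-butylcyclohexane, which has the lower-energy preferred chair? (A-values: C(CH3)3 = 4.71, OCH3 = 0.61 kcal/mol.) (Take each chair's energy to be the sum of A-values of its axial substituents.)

At 1,3 positions (parity same): cis → (e,e or a,a); trans → (a,e or e,a).
Best chair for cis: E = 0.00 kcal/mol; best chair for trans: E = 0.61 kcal/mol.
The cis isomer is lower by 0.61 kcal/mol.

cis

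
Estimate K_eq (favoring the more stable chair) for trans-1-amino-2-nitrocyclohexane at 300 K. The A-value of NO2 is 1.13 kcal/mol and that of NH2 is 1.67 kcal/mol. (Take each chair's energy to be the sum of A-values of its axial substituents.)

K ≈ 110

C1 and C2 have opposite parity, so for the trans isomer the two substituents are e,e in one chair and a,a in the other.
Chair I (nitro axial, amino axial): E = 2.80 kcal/mol; chair II (nitro equatorial, amino equatorial): E = 0.00 kcal/mol.
ΔG = 2.80 kcal/mol between the two chairs.
K = exp(ΔG/RT) with R = 1.987×10⁻³ kcal mol⁻¹ K⁻¹ and T = 300 K gives K ≈ 110.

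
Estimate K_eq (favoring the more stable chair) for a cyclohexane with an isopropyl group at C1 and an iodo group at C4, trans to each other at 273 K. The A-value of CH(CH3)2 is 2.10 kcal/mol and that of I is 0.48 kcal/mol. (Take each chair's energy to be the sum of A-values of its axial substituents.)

C1 and C4 have opposite parity, so for the trans isomer the two substituents are e,e in one chair and a,a in the other.
Chair I (isopropyl axial, iodo axial): E = 2.58 kcal/mol; chair II (isopropyl equatorial, iodo equatorial): E = 0.00 kcal/mol.
ΔG = 2.58 kcal/mol between the two chairs.
K = exp(ΔG/RT) with R = 1.987×10⁻³ kcal mol⁻¹ K⁻¹ and T = 273 K gives K ≈ 116.

K ≈ 116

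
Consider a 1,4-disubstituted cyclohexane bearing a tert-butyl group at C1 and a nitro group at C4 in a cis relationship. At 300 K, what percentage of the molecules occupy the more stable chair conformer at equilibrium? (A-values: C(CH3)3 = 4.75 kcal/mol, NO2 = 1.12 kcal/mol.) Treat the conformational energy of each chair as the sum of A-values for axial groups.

C1 and C4 have opposite parity, so for the cis isomer the two substituents are one axial and one equatorial in each chair.
Chair I (tert-butyl axial, nitro equatorial): E = 4.75 kcal/mol; chair II (tert-butyl equatorial, nitro axial): E = 1.12 kcal/mol.
ΔG = 3.63 kcal/mol between the two chairs.
K = exp(ΔG/RT) with R = 1.987×10⁻³ kcal mol⁻¹ K⁻¹ and T = 300 K gives K ≈ 441.
Fraction in the lower-energy chair = K/(K+1) = 99.8%.

99.8%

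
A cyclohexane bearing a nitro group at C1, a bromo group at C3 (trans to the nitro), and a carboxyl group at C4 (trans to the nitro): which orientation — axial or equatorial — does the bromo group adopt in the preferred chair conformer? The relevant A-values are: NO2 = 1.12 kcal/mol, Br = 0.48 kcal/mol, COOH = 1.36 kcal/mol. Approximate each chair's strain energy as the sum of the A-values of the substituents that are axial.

axial

Chair I (nitro axial, bromo equatorial, carboxyl axial): E = 2.48 kcal/mol.
Chair II (nitro equatorial, bromo axial, carboxyl equatorial): E = 0.48 kcal/mol.
Chair II is the more stable (lower-energy) conformer, and in that chair the bromo group is axial.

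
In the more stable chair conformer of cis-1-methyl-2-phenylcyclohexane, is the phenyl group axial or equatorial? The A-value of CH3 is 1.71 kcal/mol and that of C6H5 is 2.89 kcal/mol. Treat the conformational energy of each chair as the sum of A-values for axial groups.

C1 and C2 have opposite parity, so for the cis isomer the two substituents are one axial and one equatorial in each chair.
Chair I (methyl axial, phenyl equatorial): E = 1.71 kcal/mol.
Chair II (methyl equatorial, phenyl axial): E = 2.89 kcal/mol.
Chair I is the more stable (lower-energy) conformer, and in that chair the phenyl group is equatorial.

equatorial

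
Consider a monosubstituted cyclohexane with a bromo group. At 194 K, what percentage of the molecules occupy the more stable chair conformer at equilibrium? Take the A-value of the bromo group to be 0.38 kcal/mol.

72.8%

One chair has the bromo group axial (E = 0.38 kcal/mol) and the other has it equatorial (E = 0).
ΔG = 0.38 kcal/mol between the two chairs.
K = exp(ΔG/RT) with R = 1.987×10⁻³ kcal mol⁻¹ K⁻¹ and T = 194 K gives K ≈ 2.68.
Fraction in the lower-energy chair = K/(K+1) = 72.8%.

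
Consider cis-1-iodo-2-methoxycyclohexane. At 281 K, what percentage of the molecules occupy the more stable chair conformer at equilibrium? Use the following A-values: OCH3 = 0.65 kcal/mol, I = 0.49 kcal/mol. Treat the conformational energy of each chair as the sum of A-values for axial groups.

57.1%

C1 and C2 have opposite parity, so for the cis isomer the two substituents are one axial and one equatorial in each chair.
Chair I (methoxy axial, iodo equatorial): E = 0.65 kcal/mol; chair II (methoxy equatorial, iodo axial): E = 0.49 kcal/mol.
ΔG = 0.16 kcal/mol between the two chairs.
K = exp(ΔG/RT) with R = 1.987×10⁻³ kcal mol⁻¹ K⁻¹ and T = 281 K gives K ≈ 1.33.
Fraction in the lower-energy chair = K/(K+1) = 57.1%.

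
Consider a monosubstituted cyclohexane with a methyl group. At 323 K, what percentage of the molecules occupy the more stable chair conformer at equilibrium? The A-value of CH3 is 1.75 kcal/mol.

One chair has the methyl group axial (E = 1.75 kcal/mol) and the other has it equatorial (E = 0).
ΔG = 1.75 kcal/mol between the two chairs.
K = exp(ΔG/RT) with R = 1.987×10⁻³ kcal mol⁻¹ K⁻¹ and T = 323 K gives K ≈ 15.3.
Fraction in the lower-energy chair = K/(K+1) = 93.9%.

93.9%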